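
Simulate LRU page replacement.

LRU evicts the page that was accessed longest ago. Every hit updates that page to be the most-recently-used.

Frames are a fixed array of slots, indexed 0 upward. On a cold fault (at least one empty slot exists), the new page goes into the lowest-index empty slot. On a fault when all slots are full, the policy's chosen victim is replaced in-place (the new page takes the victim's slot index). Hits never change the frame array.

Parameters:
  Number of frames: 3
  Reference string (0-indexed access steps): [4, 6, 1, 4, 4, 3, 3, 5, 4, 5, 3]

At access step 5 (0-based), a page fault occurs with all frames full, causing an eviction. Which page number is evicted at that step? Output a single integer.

Answer: 6

Derivation:
Step 0: ref 4 -> FAULT, frames=[4,-,-]
Step 1: ref 6 -> FAULT, frames=[4,6,-]
Step 2: ref 1 -> FAULT, frames=[4,6,1]
Step 3: ref 4 -> HIT, frames=[4,6,1]
Step 4: ref 4 -> HIT, frames=[4,6,1]
Step 5: ref 3 -> FAULT, evict 6, frames=[4,3,1]
At step 5: evicted page 6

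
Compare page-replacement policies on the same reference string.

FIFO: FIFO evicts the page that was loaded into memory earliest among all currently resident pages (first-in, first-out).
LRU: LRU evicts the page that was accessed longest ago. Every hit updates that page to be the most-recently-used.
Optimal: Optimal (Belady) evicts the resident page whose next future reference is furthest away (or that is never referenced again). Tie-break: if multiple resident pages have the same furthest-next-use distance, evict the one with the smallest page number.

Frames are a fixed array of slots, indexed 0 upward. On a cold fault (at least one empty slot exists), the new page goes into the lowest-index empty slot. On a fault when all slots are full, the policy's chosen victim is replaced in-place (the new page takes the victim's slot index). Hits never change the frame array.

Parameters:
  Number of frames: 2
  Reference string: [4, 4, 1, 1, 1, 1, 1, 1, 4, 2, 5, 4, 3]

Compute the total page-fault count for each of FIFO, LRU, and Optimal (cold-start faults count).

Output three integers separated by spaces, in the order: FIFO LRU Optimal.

--- FIFO ---
  step 0: ref 4 -> FAULT, frames=[4,-] (faults so far: 1)
  step 1: ref 4 -> HIT, frames=[4,-] (faults so far: 1)
  step 2: ref 1 -> FAULT, frames=[4,1] (faults so far: 2)
  step 3: ref 1 -> HIT, frames=[4,1] (faults so far: 2)
  step 4: ref 1 -> HIT, frames=[4,1] (faults so far: 2)
  step 5: ref 1 -> HIT, frames=[4,1] (faults so far: 2)
  step 6: ref 1 -> HIT, frames=[4,1] (faults so far: 2)
  step 7: ref 1 -> HIT, frames=[4,1] (faults so far: 2)
  step 8: ref 4 -> HIT, frames=[4,1] (faults so far: 2)
  step 9: ref 2 -> FAULT, evict 4, frames=[2,1] (faults so far: 3)
  step 10: ref 5 -> FAULT, evict 1, frames=[2,5] (faults so far: 4)
  step 11: ref 4 -> FAULT, evict 2, frames=[4,5] (faults so far: 5)
  step 12: ref 3 -> FAULT, evict 5, frames=[4,3] (faults so far: 6)
  FIFO total faults: 6
--- LRU ---
  step 0: ref 4 -> FAULT, frames=[4,-] (faults so far: 1)
  step 1: ref 4 -> HIT, frames=[4,-] (faults so far: 1)
  step 2: ref 1 -> FAULT, frames=[4,1] (faults so far: 2)
  step 3: ref 1 -> HIT, frames=[4,1] (faults so far: 2)
  step 4: ref 1 -> HIT, frames=[4,1] (faults so far: 2)
  step 5: ref 1 -> HIT, frames=[4,1] (faults so far: 2)
  step 6: ref 1 -> HIT, frames=[4,1] (faults so far: 2)
  step 7: ref 1 -> HIT, frames=[4,1] (faults so far: 2)
  step 8: ref 4 -> HIT, frames=[4,1] (faults so far: 2)
  step 9: ref 2 -> FAULT, evict 1, frames=[4,2] (faults so far: 3)
  step 10: ref 5 -> FAULT, evict 4, frames=[5,2] (faults so far: 4)
  step 11: ref 4 -> FAULT, evict 2, frames=[5,4] (faults so far: 5)
  step 12: ref 3 -> FAULT, evict 5, frames=[3,4] (faults so far: 6)
  LRU total faults: 6
--- Optimal ---
  step 0: ref 4 -> FAULT, frames=[4,-] (faults so far: 1)
  step 1: ref 4 -> HIT, frames=[4,-] (faults so far: 1)
  step 2: ref 1 -> FAULT, frames=[4,1] (faults so far: 2)
  step 3: ref 1 -> HIT, frames=[4,1] (faults so far: 2)
  step 4: ref 1 -> HIT, frames=[4,1] (faults so far: 2)
  step 5: ref 1 -> HIT, frames=[4,1] (faults so far: 2)
  step 6: ref 1 -> HIT, frames=[4,1] (faults so far: 2)
  step 7: ref 1 -> HIT, frames=[4,1] (faults so far: 2)
  step 8: ref 4 -> HIT, frames=[4,1] (faults so far: 2)
  step 9: ref 2 -> FAULT, evict 1, frames=[4,2] (faults so far: 3)
  step 10: ref 5 -> FAULT, evict 2, frames=[4,5] (faults so far: 4)
  step 11: ref 4 -> HIT, frames=[4,5] (faults so far: 4)
  step 12: ref 3 -> FAULT, evict 4, frames=[3,5] (faults so far: 5)
  Optimal total faults: 5

Answer: 6 6 5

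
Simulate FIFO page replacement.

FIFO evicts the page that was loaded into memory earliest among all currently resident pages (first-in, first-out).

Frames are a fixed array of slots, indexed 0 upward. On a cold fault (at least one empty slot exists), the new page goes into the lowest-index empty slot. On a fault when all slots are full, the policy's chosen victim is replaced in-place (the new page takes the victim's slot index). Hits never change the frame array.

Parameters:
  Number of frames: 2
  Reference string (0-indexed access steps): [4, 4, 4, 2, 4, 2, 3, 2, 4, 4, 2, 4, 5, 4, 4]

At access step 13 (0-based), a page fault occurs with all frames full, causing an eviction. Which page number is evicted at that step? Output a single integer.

Answer: 2

Derivation:
Step 0: ref 4 -> FAULT, frames=[4,-]
Step 1: ref 4 -> HIT, frames=[4,-]
Step 2: ref 4 -> HIT, frames=[4,-]
Step 3: ref 2 -> FAULT, frames=[4,2]
Step 4: ref 4 -> HIT, frames=[4,2]
Step 5: ref 2 -> HIT, frames=[4,2]
Step 6: ref 3 -> FAULT, evict 4, frames=[3,2]
Step 7: ref 2 -> HIT, frames=[3,2]
Step 8: ref 4 -> FAULT, evict 2, frames=[3,4]
Step 9: ref 4 -> HIT, frames=[3,4]
Step 10: ref 2 -> FAULT, evict 3, frames=[2,4]
Step 11: ref 4 -> HIT, frames=[2,4]
Step 12: ref 5 -> FAULT, evict 4, frames=[2,5]
Step 13: ref 4 -> FAULT, evict 2, frames=[4,5]
At step 13: evicted page 2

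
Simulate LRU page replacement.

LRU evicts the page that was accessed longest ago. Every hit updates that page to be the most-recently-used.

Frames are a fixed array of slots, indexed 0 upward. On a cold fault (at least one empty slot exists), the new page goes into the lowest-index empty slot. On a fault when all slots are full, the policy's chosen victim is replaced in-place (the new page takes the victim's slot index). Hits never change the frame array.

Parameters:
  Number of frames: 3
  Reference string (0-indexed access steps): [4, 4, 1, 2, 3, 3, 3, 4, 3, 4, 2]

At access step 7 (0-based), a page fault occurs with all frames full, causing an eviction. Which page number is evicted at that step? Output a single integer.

Answer: 1

Derivation:
Step 0: ref 4 -> FAULT, frames=[4,-,-]
Step 1: ref 4 -> HIT, frames=[4,-,-]
Step 2: ref 1 -> FAULT, frames=[4,1,-]
Step 3: ref 2 -> FAULT, frames=[4,1,2]
Step 4: ref 3 -> FAULT, evict 4, frames=[3,1,2]
Step 5: ref 3 -> HIT, frames=[3,1,2]
Step 6: ref 3 -> HIT, frames=[3,1,2]
Step 7: ref 4 -> FAULT, evict 1, frames=[3,4,2]
At step 7: evicted page 1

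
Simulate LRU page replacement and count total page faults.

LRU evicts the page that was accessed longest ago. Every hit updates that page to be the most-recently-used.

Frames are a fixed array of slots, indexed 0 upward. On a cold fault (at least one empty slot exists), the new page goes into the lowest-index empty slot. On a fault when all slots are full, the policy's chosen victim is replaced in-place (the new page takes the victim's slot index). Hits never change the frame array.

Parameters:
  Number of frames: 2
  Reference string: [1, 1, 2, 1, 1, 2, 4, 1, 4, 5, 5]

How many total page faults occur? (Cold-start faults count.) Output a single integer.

Answer: 5

Derivation:
Step 0: ref 1 → FAULT, frames=[1,-]
Step 1: ref 1 → HIT, frames=[1,-]
Step 2: ref 2 → FAULT, frames=[1,2]
Step 3: ref 1 → HIT, frames=[1,2]
Step 4: ref 1 → HIT, frames=[1,2]
Step 5: ref 2 → HIT, frames=[1,2]
Step 6: ref 4 → FAULT (evict 1), frames=[4,2]
Step 7: ref 1 → FAULT (evict 2), frames=[4,1]
Step 8: ref 4 → HIT, frames=[4,1]
Step 9: ref 5 → FAULT (evict 1), frames=[4,5]
Step 10: ref 5 → HIT, frames=[4,5]
Total faults: 5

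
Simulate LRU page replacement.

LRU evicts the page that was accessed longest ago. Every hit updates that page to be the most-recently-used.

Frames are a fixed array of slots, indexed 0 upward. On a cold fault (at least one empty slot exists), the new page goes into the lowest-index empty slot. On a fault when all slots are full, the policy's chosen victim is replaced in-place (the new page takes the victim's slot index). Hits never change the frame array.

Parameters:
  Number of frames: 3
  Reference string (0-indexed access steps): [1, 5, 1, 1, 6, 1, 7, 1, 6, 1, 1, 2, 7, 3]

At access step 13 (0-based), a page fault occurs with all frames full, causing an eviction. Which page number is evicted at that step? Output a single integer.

Answer: 1

Derivation:
Step 0: ref 1 -> FAULT, frames=[1,-,-]
Step 1: ref 5 -> FAULT, frames=[1,5,-]
Step 2: ref 1 -> HIT, frames=[1,5,-]
Step 3: ref 1 -> HIT, frames=[1,5,-]
Step 4: ref 6 -> FAULT, frames=[1,5,6]
Step 5: ref 1 -> HIT, frames=[1,5,6]
Step 6: ref 7 -> FAULT, evict 5, frames=[1,7,6]
Step 7: ref 1 -> HIT, frames=[1,7,6]
Step 8: ref 6 -> HIT, frames=[1,7,6]
Step 9: ref 1 -> HIT, frames=[1,7,6]
Step 10: ref 1 -> HIT, frames=[1,7,6]
Step 11: ref 2 -> FAULT, evict 7, frames=[1,2,6]
Step 12: ref 7 -> FAULT, evict 6, frames=[1,2,7]
Step 13: ref 3 -> FAULT, evict 1, frames=[3,2,7]
At step 13: evicted page 1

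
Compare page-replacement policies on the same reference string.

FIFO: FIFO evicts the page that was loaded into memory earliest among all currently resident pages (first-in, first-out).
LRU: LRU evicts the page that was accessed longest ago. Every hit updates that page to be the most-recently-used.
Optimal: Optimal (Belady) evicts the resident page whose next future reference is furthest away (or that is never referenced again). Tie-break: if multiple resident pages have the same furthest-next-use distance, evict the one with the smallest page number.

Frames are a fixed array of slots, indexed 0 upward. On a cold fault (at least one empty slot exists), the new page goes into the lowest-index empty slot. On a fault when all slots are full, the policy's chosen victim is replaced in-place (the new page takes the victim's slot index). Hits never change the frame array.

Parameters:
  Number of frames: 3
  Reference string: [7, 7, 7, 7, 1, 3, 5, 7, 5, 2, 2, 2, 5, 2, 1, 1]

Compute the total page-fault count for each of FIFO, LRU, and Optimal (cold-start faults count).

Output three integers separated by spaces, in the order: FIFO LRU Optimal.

Answer: 7 7 5

Derivation:
--- FIFO ---
  step 0: ref 7 -> FAULT, frames=[7,-,-] (faults so far: 1)
  step 1: ref 7 -> HIT, frames=[7,-,-] (faults so far: 1)
  step 2: ref 7 -> HIT, frames=[7,-,-] (faults so far: 1)
  step 3: ref 7 -> HIT, frames=[7,-,-] (faults so far: 1)
  step 4: ref 1 -> FAULT, frames=[7,1,-] (faults so far: 2)
  step 5: ref 3 -> FAULT, frames=[7,1,3] (faults so far: 3)
  step 6: ref 5 -> FAULT, evict 7, frames=[5,1,3] (faults so far: 4)
  step 7: ref 7 -> FAULT, evict 1, frames=[5,7,3] (faults so far: 5)
  step 8: ref 5 -> HIT, frames=[5,7,3] (faults so far: 5)
  step 9: ref 2 -> FAULT, evict 3, frames=[5,7,2] (faults so far: 6)
  step 10: ref 2 -> HIT, frames=[5,7,2] (faults so far: 6)
  step 11: ref 2 -> HIT, frames=[5,7,2] (faults so far: 6)
  step 12: ref 5 -> HIT, frames=[5,7,2] (faults so far: 6)
  step 13: ref 2 -> HIT, frames=[5,7,2] (faults so far: 6)
  step 14: ref 1 -> FAULT, evict 5, frames=[1,7,2] (faults so far: 7)
  step 15: ref 1 -> HIT, frames=[1,7,2] (faults so far: 7)
  FIFO total faults: 7
--- LRU ---
  step 0: ref 7 -> FAULT, frames=[7,-,-] (faults so far: 1)
  step 1: ref 7 -> HIT, frames=[7,-,-] (faults so far: 1)
  step 2: ref 7 -> HIT, frames=[7,-,-] (faults so far: 1)
  step 3: ref 7 -> HIT, frames=[7,-,-] (faults so far: 1)
  step 4: ref 1 -> FAULT, frames=[7,1,-] (faults so far: 2)
  step 5: ref 3 -> FAULT, frames=[7,1,3] (faults so far: 3)
  step 6: ref 5 -> FAULT, evict 7, frames=[5,1,3] (faults so far: 4)
  step 7: ref 7 -> FAULT, evict 1, frames=[5,7,3] (faults so far: 5)
  step 8: ref 5 -> HIT, frames=[5,7,3] (faults so far: 5)
  step 9: ref 2 -> FAULT, evict 3, frames=[5,7,2] (faults so far: 6)
  step 10: ref 2 -> HIT, frames=[5,7,2] (faults so far: 6)
  step 11: ref 2 -> HIT, frames=[5,7,2] (faults so far: 6)
  step 12: ref 5 -> HIT, frames=[5,7,2] (faults so far: 6)
  step 13: ref 2 -> HIT, frames=[5,7,2] (faults so far: 6)
  step 14: ref 1 -> FAULT, evict 7, frames=[5,1,2] (faults so far: 7)
  step 15: ref 1 -> HIT, frames=[5,1,2] (faults so far: 7)
  LRU total faults: 7
--- Optimal ---
  step 0: ref 7 -> FAULT, frames=[7,-,-] (faults so far: 1)
  step 1: ref 7 -> HIT, frames=[7,-,-] (faults so far: 1)
  step 2: ref 7 -> HIT, frames=[7,-,-] (faults so far: 1)
  step 3: ref 7 -> HIT, frames=[7,-,-] (faults so far: 1)
  step 4: ref 1 -> FAULT, frames=[7,1,-] (faults so far: 2)
  step 5: ref 3 -> FAULT, frames=[7,1,3] (faults so far: 3)
  step 6: ref 5 -> FAULT, evict 3, frames=[7,1,5] (faults so far: 4)
  step 7: ref 7 -> HIT, frames=[7,1,5] (faults so far: 4)
  step 8: ref 5 -> HIT, frames=[7,1,5] (faults so far: 4)
  step 9: ref 2 -> FAULT, evict 7, frames=[2,1,5] (faults so far: 5)
  step 10: ref 2 -> HIT, frames=[2,1,5] (faults so far: 5)
  step 11: ref 2 -> HIT, frames=[2,1,5] (faults so far: 5)
  step 12: ref 5 -> HIT, frames=[2,1,5] (faults so far: 5)
  step 13: ref 2 -> HIT, frames=[2,1,5] (faults so far: 5)
  step 14: ref 1 -> HIT, frames=[2,1,5] (faults so far: 5)
  step 15: ref 1 -> HIT, frames=[2,1,5] (faults so far: 5)
  Optimal total faults: 5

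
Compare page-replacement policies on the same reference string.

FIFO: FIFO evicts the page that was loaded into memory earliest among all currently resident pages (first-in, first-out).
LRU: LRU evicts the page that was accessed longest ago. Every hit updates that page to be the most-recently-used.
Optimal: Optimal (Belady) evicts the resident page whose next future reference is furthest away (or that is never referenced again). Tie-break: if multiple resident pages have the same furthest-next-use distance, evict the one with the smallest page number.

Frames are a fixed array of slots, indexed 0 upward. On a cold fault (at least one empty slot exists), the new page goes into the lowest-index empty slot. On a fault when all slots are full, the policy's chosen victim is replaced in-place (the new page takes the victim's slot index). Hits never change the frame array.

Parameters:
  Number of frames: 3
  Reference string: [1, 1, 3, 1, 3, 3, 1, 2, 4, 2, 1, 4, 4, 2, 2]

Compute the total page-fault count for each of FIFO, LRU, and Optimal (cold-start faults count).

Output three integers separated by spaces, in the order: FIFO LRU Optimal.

--- FIFO ---
  step 0: ref 1 -> FAULT, frames=[1,-,-] (faults so far: 1)
  step 1: ref 1 -> HIT, frames=[1,-,-] (faults so far: 1)
  step 2: ref 3 -> FAULT, frames=[1,3,-] (faults so far: 2)
  step 3: ref 1 -> HIT, frames=[1,3,-] (faults so far: 2)
  step 4: ref 3 -> HIT, frames=[1,3,-] (faults so far: 2)
  step 5: ref 3 -> HIT, frames=[1,3,-] (faults so far: 2)
  step 6: ref 1 -> HIT, frames=[1,3,-] (faults so far: 2)
  step 7: ref 2 -> FAULT, frames=[1,3,2] (faults so far: 3)
  step 8: ref 4 -> FAULT, evict 1, frames=[4,3,2] (faults so far: 4)
  step 9: ref 2 -> HIT, frames=[4,3,2] (faults so far: 4)
  step 10: ref 1 -> FAULT, evict 3, frames=[4,1,2] (faults so far: 5)
  step 11: ref 4 -> HIT, frames=[4,1,2] (faults so far: 5)
  step 12: ref 4 -> HIT, frames=[4,1,2] (faults so far: 5)
  step 13: ref 2 -> HIT, frames=[4,1,2] (faults so far: 5)
  step 14: ref 2 -> HIT, frames=[4,1,2] (faults so far: 5)
  FIFO total faults: 5
--- LRU ---
  step 0: ref 1 -> FAULT, frames=[1,-,-] (faults so far: 1)
  step 1: ref 1 -> HIT, frames=[1,-,-] (faults so far: 1)
  step 2: ref 3 -> FAULT, frames=[1,3,-] (faults so far: 2)
  step 3: ref 1 -> HIT, frames=[1,3,-] (faults so far: 2)
  step 4: ref 3 -> HIT, frames=[1,3,-] (faults so far: 2)
  step 5: ref 3 -> HIT, frames=[1,3,-] (faults so far: 2)
  step 6: ref 1 -> HIT, frames=[1,3,-] (faults so far: 2)
  step 7: ref 2 -> FAULT, frames=[1,3,2] (faults so far: 3)
  step 8: ref 4 -> FAULT, evict 3, frames=[1,4,2] (faults so far: 4)
  step 9: ref 2 -> HIT, frames=[1,4,2] (faults so far: 4)
  step 10: ref 1 -> HIT, frames=[1,4,2] (faults so far: 4)
  step 11: ref 4 -> HIT, frames=[1,4,2] (faults so far: 4)
  step 12: ref 4 -> HIT, frames=[1,4,2] (faults so far: 4)
  step 13: ref 2 -> HIT, frames=[1,4,2] (faults so far: 4)
  step 14: ref 2 -> HIT, frames=[1,4,2] (faults so far: 4)
  LRU total faults: 4
--- Optimal ---
  step 0: ref 1 -> FAULT, frames=[1,-,-] (faults so far: 1)
  step 1: ref 1 -> HIT, frames=[1,-,-] (faults so far: 1)
  step 2: ref 3 -> FAULT, frames=[1,3,-] (faults so far: 2)
  step 3: ref 1 -> HIT, frames=[1,3,-] (faults so far: 2)
  step 4: ref 3 -> HIT, frames=[1,3,-] (faults so far: 2)
  step 5: ref 3 -> HIT, frames=[1,3,-] (faults so far: 2)
  step 6: ref 1 -> HIT, frames=[1,3,-] (faults so far: 2)
  step 7: ref 2 -> FAULT, frames=[1,3,2] (faults so far: 3)
  step 8: ref 4 -> FAULT, evict 3, frames=[1,4,2] (faults so far: 4)
  step 9: ref 2 -> HIT, frames=[1,4,2] (faults so far: 4)
  step 10: ref 1 -> HIT, frames=[1,4,2] (faults so far: 4)
  step 11: ref 4 -> HIT, frames=[1,4,2] (faults so far: 4)
  step 12: ref 4 -> HIT, frames=[1,4,2] (faults so far: 4)
  step 13: ref 2 -> HIT, frames=[1,4,2] (faults so far: 4)
  step 14: ref 2 -> HIT, frames=[1,4,2] (faults so far: 4)
  Optimal total faults: 4

Answer: 5 4 4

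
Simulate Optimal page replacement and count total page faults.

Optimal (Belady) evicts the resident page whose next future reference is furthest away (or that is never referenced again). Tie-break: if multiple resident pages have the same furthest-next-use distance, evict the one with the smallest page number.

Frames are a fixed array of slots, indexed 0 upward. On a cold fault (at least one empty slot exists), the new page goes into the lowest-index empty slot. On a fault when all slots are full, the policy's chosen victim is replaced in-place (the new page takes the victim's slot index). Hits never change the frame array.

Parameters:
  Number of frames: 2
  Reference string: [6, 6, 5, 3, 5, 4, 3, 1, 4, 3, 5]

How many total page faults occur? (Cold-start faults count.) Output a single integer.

Answer: 7

Derivation:
Step 0: ref 6 → FAULT, frames=[6,-]
Step 1: ref 6 → HIT, frames=[6,-]
Step 2: ref 5 → FAULT, frames=[6,5]
Step 3: ref 3 → FAULT (evict 6), frames=[3,5]
Step 4: ref 5 → HIT, frames=[3,5]
Step 5: ref 4 → FAULT (evict 5), frames=[3,4]
Step 6: ref 3 → HIT, frames=[3,4]
Step 7: ref 1 → FAULT (evict 3), frames=[1,4]
Step 8: ref 4 → HIT, frames=[1,4]
Step 9: ref 3 → FAULT (evict 1), frames=[3,4]
Step 10: ref 5 → FAULT (evict 3), frames=[5,4]
Total faults: 7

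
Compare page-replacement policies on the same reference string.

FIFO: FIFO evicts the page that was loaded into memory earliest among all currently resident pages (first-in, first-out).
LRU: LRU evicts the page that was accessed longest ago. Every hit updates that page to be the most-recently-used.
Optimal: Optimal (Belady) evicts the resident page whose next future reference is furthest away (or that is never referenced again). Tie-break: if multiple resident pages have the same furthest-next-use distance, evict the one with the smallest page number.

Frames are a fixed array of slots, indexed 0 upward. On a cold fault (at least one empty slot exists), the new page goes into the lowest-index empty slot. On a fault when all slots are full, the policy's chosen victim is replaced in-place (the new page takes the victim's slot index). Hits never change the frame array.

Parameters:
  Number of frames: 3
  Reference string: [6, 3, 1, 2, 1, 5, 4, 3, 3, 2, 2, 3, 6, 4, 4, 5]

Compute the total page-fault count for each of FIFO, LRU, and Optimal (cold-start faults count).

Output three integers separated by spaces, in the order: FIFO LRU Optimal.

Answer: 11 11 8

Derivation:
--- FIFO ---
  step 0: ref 6 -> FAULT, frames=[6,-,-] (faults so far: 1)
  step 1: ref 3 -> FAULT, frames=[6,3,-] (faults so far: 2)
  step 2: ref 1 -> FAULT, frames=[6,3,1] (faults so far: 3)
  step 3: ref 2 -> FAULT, evict 6, frames=[2,3,1] (faults so far: 4)
  step 4: ref 1 -> HIT, frames=[2,3,1] (faults so far: 4)
  step 5: ref 5 -> FAULT, evict 3, frames=[2,5,1] (faults so far: 5)
  step 6: ref 4 -> FAULT, evict 1, frames=[2,5,4] (faults so far: 6)
  step 7: ref 3 -> FAULT, evict 2, frames=[3,5,4] (faults so far: 7)
  step 8: ref 3 -> HIT, frames=[3,5,4] (faults so far: 7)
  step 9: ref 2 -> FAULT, evict 5, frames=[3,2,4] (faults so far: 8)
  step 10: ref 2 -> HIT, frames=[3,2,4] (faults so far: 8)
  step 11: ref 3 -> HIT, frames=[3,2,4] (faults so far: 8)
  step 12: ref 6 -> FAULT, evict 4, frames=[3,2,6] (faults so far: 9)
  step 13: ref 4 -> FAULT, evict 3, frames=[4,2,6] (faults so far: 10)
  step 14: ref 4 -> HIT, frames=[4,2,6] (faults so far: 10)
  step 15: ref 5 -> FAULT, evict 2, frames=[4,5,6] (faults so far: 11)
  FIFO total faults: 11
--- LRU ---
  step 0: ref 6 -> FAULT, frames=[6,-,-] (faults so far: 1)
  step 1: ref 3 -> FAULT, frames=[6,3,-] (faults so far: 2)
  step 2: ref 1 -> FAULT, frames=[6,3,1] (faults so far: 3)
  step 3: ref 2 -> FAULT, evict 6, frames=[2,3,1] (faults so far: 4)
  step 4: ref 1 -> HIT, frames=[2,3,1] (faults so far: 4)
  step 5: ref 5 -> FAULT, evict 3, frames=[2,5,1] (faults so far: 5)
  step 6: ref 4 -> FAULT, evict 2, frames=[4,5,1] (faults so far: 6)
  step 7: ref 3 -> FAULT, evict 1, frames=[4,5,3] (faults so far: 7)
  step 8: ref 3 -> HIT, frames=[4,5,3] (faults so far: 7)
  step 9: ref 2 -> FAULT, evict 5, frames=[4,2,3] (faults so far: 8)
  step 10: ref 2 -> HIT, frames=[4,2,3] (faults so far: 8)
  step 11: ref 3 -> HIT, frames=[4,2,3] (faults so far: 8)
  step 12: ref 6 -> FAULT, evict 4, frames=[6,2,3] (faults so far: 9)
  step 13: ref 4 -> FAULT, evict 2, frames=[6,4,3] (faults so far: 10)
  step 14: ref 4 -> HIT, frames=[6,4,3] (faults so far: 10)
  step 15: ref 5 -> FAULT, evict 3, frames=[6,4,5] (faults so far: 11)
  LRU total faults: 11
--- Optimal ---
  step 0: ref 6 -> FAULT, frames=[6,-,-] (faults so far: 1)
  step 1: ref 3 -> FAULT, frames=[6,3,-] (faults so far: 2)
  step 2: ref 1 -> FAULT, frames=[6,3,1] (faults so far: 3)
  step 3: ref 2 -> FAULT, evict 6, frames=[2,3,1] (faults so far: 4)
  step 4: ref 1 -> HIT, frames=[2,3,1] (faults so far: 4)
  step 5: ref 5 -> FAULT, evict 1, frames=[2,3,5] (faults so far: 5)
  step 6: ref 4 -> FAULT, evict 5, frames=[2,3,4] (faults so far: 6)
  step 7: ref 3 -> HIT, frames=[2,3,4] (faults so far: 6)
  step 8: ref 3 -> HIT, frames=[2,3,4] (faults so far: 6)
  step 9: ref 2 -> HIT, frames=[2,3,4] (faults so far: 6)
  step 10: ref 2 -> HIT, frames=[2,3,4] (faults so far: 6)
  step 11: ref 3 -> HIT, frames=[2,3,4] (faults so far: 6)
  step 12: ref 6 -> FAULT, evict 2, frames=[6,3,4] (faults so far: 7)
  step 13: ref 4 -> HIT, frames=[6,3,4] (faults so far: 7)
  step 14: ref 4 -> HIT, frames=[6,3,4] (faults so far: 7)
  step 15: ref 5 -> FAULT, evict 3, frames=[6,5,4] (faults so far: 8)
  Optimal total faults: 8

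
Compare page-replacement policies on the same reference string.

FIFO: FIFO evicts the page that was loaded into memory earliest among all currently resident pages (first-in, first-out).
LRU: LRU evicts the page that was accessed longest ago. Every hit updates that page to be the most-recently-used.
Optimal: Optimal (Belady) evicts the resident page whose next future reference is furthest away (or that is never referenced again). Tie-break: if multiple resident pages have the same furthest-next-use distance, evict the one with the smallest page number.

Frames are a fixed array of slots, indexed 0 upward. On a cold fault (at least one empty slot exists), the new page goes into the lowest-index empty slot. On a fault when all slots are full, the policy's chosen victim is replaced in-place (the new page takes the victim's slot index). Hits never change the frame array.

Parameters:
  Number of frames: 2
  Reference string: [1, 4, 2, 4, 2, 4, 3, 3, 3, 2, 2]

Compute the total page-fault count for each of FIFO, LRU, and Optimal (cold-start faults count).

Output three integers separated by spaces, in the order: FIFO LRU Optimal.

Answer: 4 5 4

Derivation:
--- FIFO ---
  step 0: ref 1 -> FAULT, frames=[1,-] (faults so far: 1)
  step 1: ref 4 -> FAULT, frames=[1,4] (faults so far: 2)
  step 2: ref 2 -> FAULT, evict 1, frames=[2,4] (faults so far: 3)
  step 3: ref 4 -> HIT, frames=[2,4] (faults so far: 3)
  step 4: ref 2 -> HIT, frames=[2,4] (faults so far: 3)
  step 5: ref 4 -> HIT, frames=[2,4] (faults so far: 3)
  step 6: ref 3 -> FAULT, evict 4, frames=[2,3] (faults so far: 4)
  step 7: ref 3 -> HIT, frames=[2,3] (faults so far: 4)
  step 8: ref 3 -> HIT, frames=[2,3] (faults so far: 4)
  step 9: ref 2 -> HIT, frames=[2,3] (faults so far: 4)
  step 10: ref 2 -> HIT, frames=[2,3] (faults so far: 4)
  FIFO total faults: 4
--- LRU ---
  step 0: ref 1 -> FAULT, frames=[1,-] (faults so far: 1)
  step 1: ref 4 -> FAULT, frames=[1,4] (faults so far: 2)
  step 2: ref 2 -> FAULT, evict 1, frames=[2,4] (faults so far: 3)
  step 3: ref 4 -> HIT, frames=[2,4] (faults so far: 3)
  step 4: ref 2 -> HIT, frames=[2,4] (faults so far: 3)
  step 5: ref 4 -> HIT, frames=[2,4] (faults so far: 3)
  step 6: ref 3 -> FAULT, evict 2, frames=[3,4] (faults so far: 4)
  step 7: ref 3 -> HIT, frames=[3,4] (faults so far: 4)
  step 8: ref 3 -> HIT, frames=[3,4] (faults so far: 4)
  step 9: ref 2 -> FAULT, evict 4, frames=[3,2] (faults so far: 5)
  step 10: ref 2 -> HIT, frames=[3,2] (faults so far: 5)
  LRU total faults: 5
--- Optimal ---
  step 0: ref 1 -> FAULT, frames=[1,-] (faults so far: 1)
  step 1: ref 4 -> FAULT, frames=[1,4] (faults so far: 2)
  step 2: ref 2 -> FAULT, evict 1, frames=[2,4] (faults so far: 3)
  step 3: ref 4 -> HIT, frames=[2,4] (faults so far: 3)
  step 4: ref 2 -> HIT, frames=[2,4] (faults so far: 3)
  step 5: ref 4 -> HIT, frames=[2,4] (faults so far: 3)
  step 6: ref 3 -> FAULT, evict 4, frames=[2,3] (faults so far: 4)
  step 7: ref 3 -> HIT, frames=[2,3] (faults so far: 4)
  step 8: ref 3 -> HIT, frames=[2,3] (faults so far: 4)
  step 9: ref 2 -> HIT, frames=[2,3] (faults so far: 4)
  step 10: ref 2 -> HIT, frames=[2,3] (faults so far: 4)
  Optimal total faults: 4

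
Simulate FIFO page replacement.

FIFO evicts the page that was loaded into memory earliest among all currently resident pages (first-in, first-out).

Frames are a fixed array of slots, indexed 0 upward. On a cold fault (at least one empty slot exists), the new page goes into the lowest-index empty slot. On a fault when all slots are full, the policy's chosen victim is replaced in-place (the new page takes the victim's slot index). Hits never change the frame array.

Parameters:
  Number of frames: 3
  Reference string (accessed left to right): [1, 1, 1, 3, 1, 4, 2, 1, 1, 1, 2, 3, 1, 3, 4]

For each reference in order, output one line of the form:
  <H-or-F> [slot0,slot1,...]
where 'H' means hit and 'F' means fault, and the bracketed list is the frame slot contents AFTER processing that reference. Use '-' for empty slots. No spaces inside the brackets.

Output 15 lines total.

F [1,-,-]
H [1,-,-]
H [1,-,-]
F [1,3,-]
H [1,3,-]
F [1,3,4]
F [2,3,4]
F [2,1,4]
H [2,1,4]
H [2,1,4]
H [2,1,4]
F [2,1,3]
H [2,1,3]
H [2,1,3]
F [4,1,3]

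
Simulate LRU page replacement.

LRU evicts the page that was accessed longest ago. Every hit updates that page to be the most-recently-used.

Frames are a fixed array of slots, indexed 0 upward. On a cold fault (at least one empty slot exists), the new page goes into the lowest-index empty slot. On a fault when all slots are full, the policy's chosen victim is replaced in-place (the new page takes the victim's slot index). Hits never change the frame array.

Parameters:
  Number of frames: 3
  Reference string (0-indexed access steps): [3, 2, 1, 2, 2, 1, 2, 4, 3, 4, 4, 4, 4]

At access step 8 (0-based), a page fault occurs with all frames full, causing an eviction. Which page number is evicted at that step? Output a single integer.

Step 0: ref 3 -> FAULT, frames=[3,-,-]
Step 1: ref 2 -> FAULT, frames=[3,2,-]
Step 2: ref 1 -> FAULT, frames=[3,2,1]
Step 3: ref 2 -> HIT, frames=[3,2,1]
Step 4: ref 2 -> HIT, frames=[3,2,1]
Step 5: ref 1 -> HIT, frames=[3,2,1]
Step 6: ref 2 -> HIT, frames=[3,2,1]
Step 7: ref 4 -> FAULT, evict 3, frames=[4,2,1]
Step 8: ref 3 -> FAULT, evict 1, frames=[4,2,3]
At step 8: evicted page 1

Answer: 1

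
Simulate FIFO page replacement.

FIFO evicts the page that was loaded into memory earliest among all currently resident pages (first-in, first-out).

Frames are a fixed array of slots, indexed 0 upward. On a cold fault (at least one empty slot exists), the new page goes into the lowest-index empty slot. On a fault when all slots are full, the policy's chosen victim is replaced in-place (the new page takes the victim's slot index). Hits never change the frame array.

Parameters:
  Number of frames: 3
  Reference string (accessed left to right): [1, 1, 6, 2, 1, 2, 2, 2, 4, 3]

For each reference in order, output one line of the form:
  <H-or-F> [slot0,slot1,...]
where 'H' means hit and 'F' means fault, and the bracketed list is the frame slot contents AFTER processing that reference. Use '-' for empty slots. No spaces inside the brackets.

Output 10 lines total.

F [1,-,-]
H [1,-,-]
F [1,6,-]
F [1,6,2]
H [1,6,2]
H [1,6,2]
H [1,6,2]
H [1,6,2]
F [4,6,2]
F [4,3,2]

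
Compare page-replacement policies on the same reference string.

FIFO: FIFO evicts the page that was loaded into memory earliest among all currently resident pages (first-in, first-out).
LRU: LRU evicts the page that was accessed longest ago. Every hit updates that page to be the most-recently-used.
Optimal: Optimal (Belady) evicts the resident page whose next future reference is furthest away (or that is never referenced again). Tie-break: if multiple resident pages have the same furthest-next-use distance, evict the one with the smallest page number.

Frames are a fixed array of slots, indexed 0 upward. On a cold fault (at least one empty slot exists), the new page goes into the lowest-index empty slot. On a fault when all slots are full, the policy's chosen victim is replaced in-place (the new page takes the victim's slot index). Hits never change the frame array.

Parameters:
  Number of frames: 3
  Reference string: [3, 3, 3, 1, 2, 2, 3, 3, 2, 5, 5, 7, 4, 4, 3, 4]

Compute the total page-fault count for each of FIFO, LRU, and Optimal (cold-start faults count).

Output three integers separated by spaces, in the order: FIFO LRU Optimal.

Answer: 7 7 6

Derivation:
--- FIFO ---
  step 0: ref 3 -> FAULT, frames=[3,-,-] (faults so far: 1)
  step 1: ref 3 -> HIT, frames=[3,-,-] (faults so far: 1)
  step 2: ref 3 -> HIT, frames=[3,-,-] (faults so far: 1)
  step 3: ref 1 -> FAULT, frames=[3,1,-] (faults so far: 2)
  step 4: ref 2 -> FAULT, frames=[3,1,2] (faults so far: 3)
  step 5: ref 2 -> HIT, frames=[3,1,2] (faults so far: 3)
  step 6: ref 3 -> HIT, frames=[3,1,2] (faults so far: 3)
  step 7: ref 3 -> HIT, frames=[3,1,2] (faults so far: 3)
  step 8: ref 2 -> HIT, frames=[3,1,2] (faults so far: 3)
  step 9: ref 5 -> FAULT, evict 3, frames=[5,1,2] (faults so far: 4)
  step 10: ref 5 -> HIT, frames=[5,1,2] (faults so far: 4)
  step 11: ref 7 -> FAULT, evict 1, frames=[5,7,2] (faults so far: 5)
  step 12: ref 4 -> FAULT, evict 2, frames=[5,7,4] (faults so far: 6)
  step 13: ref 4 -> HIT, frames=[5,7,4] (faults so far: 6)
  step 14: ref 3 -> FAULT, evict 5, frames=[3,7,4] (faults so far: 7)
  step 15: ref 4 -> HIT, frames=[3,7,4] (faults so far: 7)
  FIFO total faults: 7
--- LRU ---
  step 0: ref 3 -> FAULT, frames=[3,-,-] (faults so far: 1)
  step 1: ref 3 -> HIT, frames=[3,-,-] (faults so far: 1)
  step 2: ref 3 -> HIT, frames=[3,-,-] (faults so far: 1)
  step 3: ref 1 -> FAULT, frames=[3,1,-] (faults so far: 2)
  step 4: ref 2 -> FAULT, frames=[3,1,2] (faults so far: 3)
  step 5: ref 2 -> HIT, frames=[3,1,2] (faults so far: 3)
  step 6: ref 3 -> HIT, frames=[3,1,2] (faults so far: 3)
  step 7: ref 3 -> HIT, frames=[3,1,2] (faults so far: 3)
  step 8: ref 2 -> HIT, frames=[3,1,2] (faults so far: 3)
  step 9: ref 5 -> FAULT, evict 1, frames=[3,5,2] (faults so far: 4)
  step 10: ref 5 -> HIT, frames=[3,5,2] (faults so far: 4)
  step 11: ref 7 -> FAULT, evict 3, frames=[7,5,2] (faults so far: 5)
  step 12: ref 4 -> FAULT, evict 2, frames=[7,5,4] (faults so far: 6)
  step 13: ref 4 -> HIT, frames=[7,5,4] (faults so far: 6)
  step 14: ref 3 -> FAULT, evict 5, frames=[7,3,4] (faults so far: 7)
  step 15: ref 4 -> HIT, frames=[7,3,4] (faults so far: 7)
  LRU total faults: 7
--- Optimal ---
  step 0: ref 3 -> FAULT, frames=[3,-,-] (faults so far: 1)
  step 1: ref 3 -> HIT, frames=[3,-,-] (faults so far: 1)
  step 2: ref 3 -> HIT, frames=[3,-,-] (faults so far: 1)
  step 3: ref 1 -> FAULT, frames=[3,1,-] (faults so far: 2)
  step 4: ref 2 -> FAULT, frames=[3,1,2] (faults so far: 3)
  step 5: ref 2 -> HIT, frames=[3,1,2] (faults so far: 3)
  step 6: ref 3 -> HIT, frames=[3,1,2] (faults so far: 3)
  step 7: ref 3 -> HIT, frames=[3,1,2] (faults so far: 3)
  step 8: ref 2 -> HIT, frames=[3,1,2] (faults so far: 3)
  step 9: ref 5 -> FAULT, evict 1, frames=[3,5,2] (faults so far: 4)
  step 10: ref 5 -> HIT, frames=[3,5,2] (faults so far: 4)
  step 11: ref 7 -> FAULT, evict 2, frames=[3,5,7] (faults so far: 5)
  step 12: ref 4 -> FAULT, evict 5, frames=[3,4,7] (faults so far: 6)
  step 13: ref 4 -> HIT, frames=[3,4,7] (faults so far: 6)
  step 14: ref 3 -> HIT, frames=[3,4,7] (faults so far: 6)
  step 15: ref 4 -> HIT, frames=[3,4,7] (faults so far: 6)
  Optimal total faults: 6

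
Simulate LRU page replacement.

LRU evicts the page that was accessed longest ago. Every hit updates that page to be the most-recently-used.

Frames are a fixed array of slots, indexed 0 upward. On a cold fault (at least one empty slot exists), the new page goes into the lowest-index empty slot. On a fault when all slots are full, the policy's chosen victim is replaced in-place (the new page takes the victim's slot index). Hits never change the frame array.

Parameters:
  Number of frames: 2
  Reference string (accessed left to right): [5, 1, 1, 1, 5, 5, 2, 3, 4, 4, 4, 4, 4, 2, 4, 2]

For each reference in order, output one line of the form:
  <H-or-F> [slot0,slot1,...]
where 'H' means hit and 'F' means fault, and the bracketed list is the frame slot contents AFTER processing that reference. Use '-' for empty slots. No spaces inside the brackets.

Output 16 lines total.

F [5,-]
F [5,1]
H [5,1]
H [5,1]
H [5,1]
H [5,1]
F [5,2]
F [3,2]
F [3,4]
H [3,4]
H [3,4]
H [3,4]
H [3,4]
F [2,4]
H [2,4]
H [2,4]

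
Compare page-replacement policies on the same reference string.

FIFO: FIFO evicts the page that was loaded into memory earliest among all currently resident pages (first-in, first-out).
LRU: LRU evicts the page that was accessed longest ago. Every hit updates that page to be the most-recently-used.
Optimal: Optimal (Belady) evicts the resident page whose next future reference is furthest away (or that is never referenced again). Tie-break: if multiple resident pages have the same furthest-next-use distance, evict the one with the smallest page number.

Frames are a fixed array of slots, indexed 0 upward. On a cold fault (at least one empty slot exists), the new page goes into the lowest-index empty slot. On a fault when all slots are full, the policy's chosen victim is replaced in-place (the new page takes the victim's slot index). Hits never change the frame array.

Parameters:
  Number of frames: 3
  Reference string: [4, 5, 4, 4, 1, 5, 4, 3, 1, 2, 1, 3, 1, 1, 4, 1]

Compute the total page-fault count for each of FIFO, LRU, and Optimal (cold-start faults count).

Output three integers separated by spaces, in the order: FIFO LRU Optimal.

Answer: 7 7 6

Derivation:
--- FIFO ---
  step 0: ref 4 -> FAULT, frames=[4,-,-] (faults so far: 1)
  step 1: ref 5 -> FAULT, frames=[4,5,-] (faults so far: 2)
  step 2: ref 4 -> HIT, frames=[4,5,-] (faults so far: 2)
  step 3: ref 4 -> HIT, frames=[4,5,-] (faults so far: 2)
  step 4: ref 1 -> FAULT, frames=[4,5,1] (faults so far: 3)
  step 5: ref 5 -> HIT, frames=[4,5,1] (faults so far: 3)
  step 6: ref 4 -> HIT, frames=[4,5,1] (faults so far: 3)
  step 7: ref 3 -> FAULT, evict 4, frames=[3,5,1] (faults so far: 4)
  step 8: ref 1 -> HIT, frames=[3,5,1] (faults so far: 4)
  step 9: ref 2 -> FAULT, evict 5, frames=[3,2,1] (faults so far: 5)
  step 10: ref 1 -> HIT, frames=[3,2,1] (faults so far: 5)
  step 11: ref 3 -> HIT, frames=[3,2,1] (faults so far: 5)
  step 12: ref 1 -> HIT, frames=[3,2,1] (faults so far: 5)
  step 13: ref 1 -> HIT, frames=[3,2,1] (faults so far: 5)
  step 14: ref 4 -> FAULT, evict 1, frames=[3,2,4] (faults so far: 6)
  step 15: ref 1 -> FAULT, evict 3, frames=[1,2,4] (faults so far: 7)
  FIFO total faults: 7
--- LRU ---
  step 0: ref 4 -> FAULT, frames=[4,-,-] (faults so far: 1)
  step 1: ref 5 -> FAULT, frames=[4,5,-] (faults so far: 2)
  step 2: ref 4 -> HIT, frames=[4,5,-] (faults so far: 2)
  step 3: ref 4 -> HIT, frames=[4,5,-] (faults so far: 2)
  step 4: ref 1 -> FAULT, frames=[4,5,1] (faults so far: 3)
  step 5: ref 5 -> HIT, frames=[4,5,1] (faults so far: 3)
  step 6: ref 4 -> HIT, frames=[4,5,1] (faults so far: 3)
  step 7: ref 3 -> FAULT, evict 1, frames=[4,5,3] (faults so far: 4)
  step 8: ref 1 -> FAULT, evict 5, frames=[4,1,3] (faults so far: 5)
  step 9: ref 2 -> FAULT, evict 4, frames=[2,1,3] (faults so far: 6)
  step 10: ref 1 -> HIT, frames=[2,1,3] (faults so far: 6)
  step 11: ref 3 -> HIT, frames=[2,1,3] (faults so far: 6)
  step 12: ref 1 -> HIT, frames=[2,1,3] (faults so far: 6)
  step 13: ref 1 -> HIT, frames=[2,1,3] (faults so far: 6)
  step 14: ref 4 -> FAULT, evict 2, frames=[4,1,3] (faults so far: 7)
  step 15: ref 1 -> HIT, frames=[4,1,3] (faults so far: 7)
  LRU total faults: 7
--- Optimal ---
  step 0: ref 4 -> FAULT, frames=[4,-,-] (faults so far: 1)
  step 1: ref 5 -> FAULT, frames=[4,5,-] (faults so far: 2)
  step 2: ref 4 -> HIT, frames=[4,5,-] (faults so far: 2)
  step 3: ref 4 -> HIT, frames=[4,5,-] (faults so far: 2)
  step 4: ref 1 -> FAULT, frames=[4,5,1] (faults so far: 3)
  step 5: ref 5 -> HIT, frames=[4,5,1] (faults so far: 3)
  step 6: ref 4 -> HIT, frames=[4,5,1] (faults so far: 3)
  step 7: ref 3 -> FAULT, evict 5, frames=[4,3,1] (faults so far: 4)
  step 8: ref 1 -> HIT, frames=[4,3,1] (faults so far: 4)
  step 9: ref 2 -> FAULT, evict 4, frames=[2,3,1] (faults so far: 5)
  step 10: ref 1 -> HIT, frames=[2,3,1] (faults so far: 5)
  step 11: ref 3 -> HIT, frames=[2,3,1] (faults so far: 5)
  step 12: ref 1 -> HIT, frames=[2,3,1] (faults so far: 5)
  step 13: ref 1 -> HIT, frames=[2,3,1] (faults so far: 5)
  step 14: ref 4 -> FAULT, evict 2, frames=[4,3,1] (faults so far: 6)
  step 15: ref 1 -> HIT, frames=[4,3,1] (faults so far: 6)
  Optimal total faults: 6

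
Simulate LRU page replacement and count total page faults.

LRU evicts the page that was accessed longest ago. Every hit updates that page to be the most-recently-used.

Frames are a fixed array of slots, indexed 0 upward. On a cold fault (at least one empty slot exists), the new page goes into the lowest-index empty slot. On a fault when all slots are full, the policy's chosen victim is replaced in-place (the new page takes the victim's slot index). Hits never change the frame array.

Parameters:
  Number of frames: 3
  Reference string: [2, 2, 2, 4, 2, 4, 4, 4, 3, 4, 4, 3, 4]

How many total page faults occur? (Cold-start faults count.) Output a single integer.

Step 0: ref 2 → FAULT, frames=[2,-,-]
Step 1: ref 2 → HIT, frames=[2,-,-]
Step 2: ref 2 → HIT, frames=[2,-,-]
Step 3: ref 4 → FAULT, frames=[2,4,-]
Step 4: ref 2 → HIT, frames=[2,4,-]
Step 5: ref 4 → HIT, frames=[2,4,-]
Step 6: ref 4 → HIT, frames=[2,4,-]
Step 7: ref 4 → HIT, frames=[2,4,-]
Step 8: ref 3 → FAULT, frames=[2,4,3]
Step 9: ref 4 → HIT, frames=[2,4,3]
Step 10: ref 4 → HIT, frames=[2,4,3]
Step 11: ref 3 → HIT, frames=[2,4,3]
Step 12: ref 4 → HIT, frames=[2,4,3]
Total faults: 3

Answer: 3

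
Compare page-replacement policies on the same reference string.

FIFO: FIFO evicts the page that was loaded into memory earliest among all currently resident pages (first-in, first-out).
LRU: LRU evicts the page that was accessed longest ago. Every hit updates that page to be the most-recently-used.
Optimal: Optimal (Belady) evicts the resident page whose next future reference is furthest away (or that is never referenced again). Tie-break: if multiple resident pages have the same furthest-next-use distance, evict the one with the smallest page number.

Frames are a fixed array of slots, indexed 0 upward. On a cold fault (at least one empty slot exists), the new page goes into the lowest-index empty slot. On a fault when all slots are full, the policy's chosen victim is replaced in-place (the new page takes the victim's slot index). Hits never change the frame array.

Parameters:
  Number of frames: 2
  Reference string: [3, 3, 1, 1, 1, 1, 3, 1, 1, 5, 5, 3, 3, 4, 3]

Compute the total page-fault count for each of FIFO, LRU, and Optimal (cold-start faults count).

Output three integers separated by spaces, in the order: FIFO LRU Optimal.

Answer: 5 5 4

Derivation:
--- FIFO ---
  step 0: ref 3 -> FAULT, frames=[3,-] (faults so far: 1)
  step 1: ref 3 -> HIT, frames=[3,-] (faults so far: 1)
  step 2: ref 1 -> FAULT, frames=[3,1] (faults so far: 2)
  step 3: ref 1 -> HIT, frames=[3,1] (faults so far: 2)
  step 4: ref 1 -> HIT, frames=[3,1] (faults so far: 2)
  step 5: ref 1 -> HIT, frames=[3,1] (faults so far: 2)
  step 6: ref 3 -> HIT, frames=[3,1] (faults so far: 2)
  step 7: ref 1 -> HIT, frames=[3,1] (faults so far: 2)
  step 8: ref 1 -> HIT, frames=[3,1] (faults so far: 2)
  step 9: ref 5 -> FAULT, evict 3, frames=[5,1] (faults so far: 3)
  step 10: ref 5 -> HIT, frames=[5,1] (faults so far: 3)
  step 11: ref 3 -> FAULT, evict 1, frames=[5,3] (faults so far: 4)
  step 12: ref 3 -> HIT, frames=[5,3] (faults so far: 4)
  step 13: ref 4 -> FAULT, evict 5, frames=[4,3] (faults so far: 5)
  step 14: ref 3 -> HIT, frames=[4,3] (faults so far: 5)
  FIFO total faults: 5
--- LRU ---
  step 0: ref 3 -> FAULT, frames=[3,-] (faults so far: 1)
  step 1: ref 3 -> HIT, frames=[3,-] (faults so far: 1)
  step 2: ref 1 -> FAULT, frames=[3,1] (faults so far: 2)
  step 3: ref 1 -> HIT, frames=[3,1] (faults so far: 2)
  step 4: ref 1 -> HIT, frames=[3,1] (faults so far: 2)
  step 5: ref 1 -> HIT, frames=[3,1] (faults so far: 2)
  step 6: ref 3 -> HIT, frames=[3,1] (faults so far: 2)
  step 7: ref 1 -> HIT, frames=[3,1] (faults so far: 2)
  step 8: ref 1 -> HIT, frames=[3,1] (faults so far: 2)
  step 9: ref 5 -> FAULT, evict 3, frames=[5,1] (faults so far: 3)
  step 10: ref 5 -> HIT, frames=[5,1] (faults so far: 3)
  step 11: ref 3 -> FAULT, evict 1, frames=[5,3] (faults so far: 4)
  step 12: ref 3 -> HIT, frames=[5,3] (faults so far: 4)
  step 13: ref 4 -> FAULT, evict 5, frames=[4,3] (faults so far: 5)
  step 14: ref 3 -> HIT, frames=[4,3] (faults so far: 5)
  LRU total faults: 5
--- Optimal ---
  step 0: ref 3 -> FAULT, frames=[3,-] (faults so far: 1)
  step 1: ref 3 -> HIT, frames=[3,-] (faults so far: 1)
  step 2: ref 1 -> FAULT, frames=[3,1] (faults so far: 2)
  step 3: ref 1 -> HIT, frames=[3,1] (faults so far: 2)
  step 4: ref 1 -> HIT, frames=[3,1] (faults so far: 2)
  step 5: ref 1 -> HIT, frames=[3,1] (faults so far: 2)
  step 6: ref 3 -> HIT, frames=[3,1] (faults so far: 2)
  step 7: ref 1 -> HIT, frames=[3,1] (faults so far: 2)
  step 8: ref 1 -> HIT, frames=[3,1] (faults so far: 2)
  step 9: ref 5 -> FAULT, evict 1, frames=[3,5] (faults so far: 3)
  step 10: ref 5 -> HIT, frames=[3,5] (faults so far: 3)
  step 11: ref 3 -> HIT, frames=[3,5] (faults so far: 3)
  step 12: ref 3 -> HIT, frames=[3,5] (faults so far: 3)
  step 13: ref 4 -> FAULT, evict 5, frames=[3,4] (faults so far: 4)
  step 14: ref 3 -> HIT, frames=[3,4] (faults so far: 4)
  Optimal total faults: 4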